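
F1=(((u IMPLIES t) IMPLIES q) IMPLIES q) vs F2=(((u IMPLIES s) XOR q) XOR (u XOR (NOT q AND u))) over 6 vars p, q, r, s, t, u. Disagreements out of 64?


F1 = (((u IMPLIES t) IMPLIES q) IMPLIES q)
F2 = (((u IMPLIES s) XOR q) XOR (u XOR (NOT q AND u)))
Evaluate both on each of 64 rows (bits = p,q,r,s,t,u):
  row 0 [000000]: F1=1 F2=1 -> 0
  row 1 [000001]: F1=0 F2=0 -> 0
  row 2 [000010]: F1=1 F2=1 -> 0
  row 3 [000011]: F1=1 F2=0 (differ) -> 1
  row 4 [000100]: F1=1 F2=1 -> 0
  (every remaining row is evaluated the same way; all 64 results are listed next)
Full result column, 8 rows per line (p,q,r fixed per line; s,t,u runs 000..111 left to right):
  rows 0-7 [p,q,r=000]: 00010100  (ones: 2)
  rows 8-15 [p,q,r=001]: 00010100  (ones: 2)
  rows 16-23 [p,q,r=010]: 11111010  (ones: 6)
  rows 24-31 [p,q,r=011]: 11111010  (ones: 6)
  rows 32-39 [p,q,r=100]: 00010100  (ones: 2)
  rows 40-47 [p,q,r=101]: 00010100  (ones: 2)
  rows 48-55 [p,q,r=110]: 11111010  (ones: 6)
  rows 56-63 [p,q,r=111]: 11111010  (ones: 6)
Disagreements = 2+2+6+6+2+2+6+6 = 32

32


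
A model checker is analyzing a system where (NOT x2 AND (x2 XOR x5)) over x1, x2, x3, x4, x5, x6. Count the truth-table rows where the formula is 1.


Formula: (NOT x2 AND (x2 XOR x5)) over 6 vars (64 rows)
Evaluate each row (x1, x2, x3, x4, x5, x6 as bits, MSB first):
  row 0 [000000]: (NOT 0 AND (0 XOR 0)) -> 0
  row 1 [000001]: (NOT 0 AND (0 XOR 0)) -> 0
  row 2 [000010]: (NOT 0 AND (0 XOR 1)) -> 1
  row 3 [000011]: (NOT 0 AND (0 XOR 1)) -> 1
  row 4 [000100]: (NOT 0 AND (0 XOR 0)) -> 0
  (every remaining row is evaluated the same way; all 64 results are listed next)
Full result column, 8 rows per line (x1,x2,x3 fixed per line; x4,x5,x6 runs 000..111 left to right):
  rows 0-7 [x1,x2,x3=000]: 00110011  (ones: 4)
  rows 8-15 [x1,x2,x3=001]: 00110011  (ones: 4)
  rows 16-23 [x1,x2,x3=010]: 00000000  (ones: 0)
  rows 24-31 [x1,x2,x3=011]: 00000000  (ones: 0)
  rows 32-39 [x1,x2,x3=100]: 00110011  (ones: 4)
  rows 40-47 [x1,x2,x3=101]: 00110011  (ones: 4)
  rows 48-55 [x1,x2,x3=110]: 00000000  (ones: 0)
  rows 56-63 [x1,x2,x3=111]: 00000000  (ones: 0)
Count of 1-rows = 4+4+0+0+4+4+0+0 = 16

16


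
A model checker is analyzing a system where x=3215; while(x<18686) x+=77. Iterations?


Step 1: x goes from 3215 toward 18686 by 77; the body runs while x<18686, so iterations = ceil((bound-start)/step)
Step 2: Distance=15471
Step 3: ceil(15471/77)=201

201


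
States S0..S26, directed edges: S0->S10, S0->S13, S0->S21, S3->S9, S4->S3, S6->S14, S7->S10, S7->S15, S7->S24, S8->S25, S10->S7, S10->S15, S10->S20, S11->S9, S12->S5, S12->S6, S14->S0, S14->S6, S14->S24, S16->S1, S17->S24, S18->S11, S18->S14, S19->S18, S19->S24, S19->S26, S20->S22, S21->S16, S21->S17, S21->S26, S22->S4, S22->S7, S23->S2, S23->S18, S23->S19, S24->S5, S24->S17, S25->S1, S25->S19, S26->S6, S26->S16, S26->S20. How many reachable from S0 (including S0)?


BFS from S0:
  layer 0: {S0}
  layer 1: {S10, S13, S21}
  layer 2: {S7, S15, S16, S17, S20, S26}
  layer 3: {S1, S6, S22, S24}
  layer 4: {S4, S5, S14}
  layer 5: {S3}
  layer 6: {S9}
Reachable set: {S0, S1, S3, S4, S5, S6, S7, S9, S10, S13, S14, S15, S16, S17, S20, S21, S22, S24, S26}
Count = 19

19


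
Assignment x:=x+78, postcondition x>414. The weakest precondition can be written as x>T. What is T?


Formula: wp(x:=E, P) = P[E/x] (substitute E for x in postcondition)
Step 1: Postcondition: x>414
Step 2: Substitute x+78 for x: x+78>414
Step 3: Solve for x: x > 414-78 = 336

336


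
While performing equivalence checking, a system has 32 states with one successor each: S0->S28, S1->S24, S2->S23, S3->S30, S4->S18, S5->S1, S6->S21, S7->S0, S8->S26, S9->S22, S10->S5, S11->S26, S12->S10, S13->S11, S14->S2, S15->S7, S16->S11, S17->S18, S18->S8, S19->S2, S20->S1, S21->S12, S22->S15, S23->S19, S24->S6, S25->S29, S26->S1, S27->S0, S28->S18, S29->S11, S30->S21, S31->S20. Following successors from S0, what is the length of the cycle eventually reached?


Trace from S0 until a state repeats:
  S0 -> S28 -> S18 -> S8 -> S26 -> S1 -> S24 -> S6 -> S21 -> S12 -> S10 -> S5 -> S1
S1 first seen at step 5, revisited at step 12.
Cycle length = 12 - 5 = 7

7


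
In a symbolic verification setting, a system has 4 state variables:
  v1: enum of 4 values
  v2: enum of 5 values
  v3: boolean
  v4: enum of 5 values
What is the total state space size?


State space = product of domain sizes of all variables.
Domain sizes:
  v1 (enum of 4 values): 4
  v2 (enum of 5 values): 5
  v3 (boolean): 2
  v4 (enum of 5 values): 5
Product = 4 * 5 * 2 * 5 = 200

200


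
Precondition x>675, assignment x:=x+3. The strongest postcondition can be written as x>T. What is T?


Formula: sp(P, x:=E) = exists old_x. (x = E[old_x/x]) AND P[old_x/x] (old_x is the value of x before the assignment; eliminate old_x by solving x = E[old_x/x] for old_x)
Step 1: Precondition P: x>675, i.e. old_x > 675
Step 2: Assignment gives x = old_x + 3, so old_x = x - 3
Step 3: Substitute into P: x - 3 > 675
Step 4: Simplify: x > 675+3 = 678

678


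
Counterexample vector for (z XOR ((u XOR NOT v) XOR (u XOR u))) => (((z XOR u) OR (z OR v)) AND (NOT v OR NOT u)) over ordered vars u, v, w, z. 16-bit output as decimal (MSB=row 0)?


F1 = (z XOR ((u XOR NOT v) XOR (u XOR u)))
F2 = (((z XOR u) OR (z OR v)) AND (NOT v OR NOT u))
Counterexample to F1=>F2 is where F1=1 and F2=0.
Evaluate each row (bits = u,v,w,z, MSB first):
  row 0 [0000]: F1=1 F2=0 -> F1&~F2 -> 1
  row 1 [0001]: F1=0 F2=1 -> F1&~F2 -> 0
  row 2 [0010]: F1=1 F2=0 -> F1&~F2 -> 1
  row 3 [0011]: F1=0 F2=1 -> F1&~F2 -> 0
  row 4 [0100]: F1=0 F2=1 -> F1&~F2 -> 0
  row 5 [0101]: F1=1 F2=1 -> F1&~F2 -> 0
  row 6 [0110]: F1=0 F2=1 -> F1&~F2 -> 0
  row 7 [0111]: F1=1 F2=1 -> F1&~F2 -> 0
  row 8 [1000]: F1=0 F2=1 -> F1&~F2 -> 0
  row 9 [1001]: F1=1 F2=1 -> F1&~F2 -> 0
  row 10 [1010]: F1=0 F2=1 -> F1&~F2 -> 0
  row 11 [1011]: F1=1 F2=1 -> F1&~F2 -> 0
  row 12 [1100]: F1=1 F2=0 -> F1&~F2 -> 1
  row 13 [1101]: F1=0 F2=0 -> F1&~F2 -> 0
  row 14 [1110]: F1=1 F2=0 -> F1&~F2 -> 1
  row 15 [1111]: F1=0 F2=0 -> F1&~F2 -> 0
Full result column, 4 rows per line (u,v fixed per line; w,z runs 00..11 left to right):
  rows 0-3 [u,v=00]: 1010  = hex A
  rows 4-7 [u,v=01]: 0000  = hex 0
  rows 8-11 [u,v=10]: 0000  = hex 0
  rows 12-15 [u,v=11]: 1010  = hex A
Counterexample vector (row 0 .. row 15) = 1010000000001010
Output column grouped in 4s = 1010 0000 0000 1010 = 0xA00A
Convert to decimal digit by digit (value = value*16 + digit):
  A -> 10
  10*16 + 0 = 160
  160*16 + 0 = 2560
  2560*16 + 10 (A) = 40970
Decimal = 40970

40970


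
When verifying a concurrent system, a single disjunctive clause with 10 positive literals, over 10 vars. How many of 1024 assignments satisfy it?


Step 1: Total=2^10=1024
Step 2: Unsat when all 10 false: 2^0=1
Step 3: Sat=1024-1=1023

1023


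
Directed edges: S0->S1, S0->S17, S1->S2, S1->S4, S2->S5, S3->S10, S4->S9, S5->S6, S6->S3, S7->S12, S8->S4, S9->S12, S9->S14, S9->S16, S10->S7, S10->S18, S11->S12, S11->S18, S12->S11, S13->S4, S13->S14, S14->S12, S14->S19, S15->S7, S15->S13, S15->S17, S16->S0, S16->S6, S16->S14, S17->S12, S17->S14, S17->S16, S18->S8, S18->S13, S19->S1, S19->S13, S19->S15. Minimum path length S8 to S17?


BFS layer-by-layer from S8:
  dist 0: {S8}
  dist 1: {S4}
  dist 2: {S9}
  dist 3: {S12, S14, S16}
  dist 4: {S0, S6, S11, S19}
  dist 5: {S1, S3, S13, S15, S17, S18}
  -> S17 reached at distance 5
Shortest path length = 5

5


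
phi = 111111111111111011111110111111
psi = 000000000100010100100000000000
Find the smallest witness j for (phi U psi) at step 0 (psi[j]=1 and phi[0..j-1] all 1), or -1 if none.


(phi U psi) at 0: need smallest j with psi[j]=1 and phi[i]=1 for all i in [0,j).
Scan from step 0:
  step 0: phi=1, psi=0 -> continue
  step 1: phi=1, psi=0 -> continue
  step 2: phi=1, psi=0 -> continue
  step 3: phi=1, psi=0 -> continue
  step 9: psi=1 and phi held for [0,9) -> witness found
Witness step = 9

9


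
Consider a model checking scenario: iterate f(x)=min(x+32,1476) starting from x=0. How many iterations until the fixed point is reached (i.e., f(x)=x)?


Step 1: x=0, cap=1476, increment=32
Step 2: x grows by 32 each step until capped at 1476; fixed point is x=1476
Step 3: iterations = ceil(1476/32) = 47

47


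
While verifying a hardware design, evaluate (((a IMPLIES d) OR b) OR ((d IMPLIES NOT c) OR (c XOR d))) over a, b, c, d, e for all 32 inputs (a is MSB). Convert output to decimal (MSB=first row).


Formula: (((a IMPLIES d) OR b) OR ((d IMPLIES NOT c) OR (c XOR d))) over a, b, c, d, e (32 rows)
Evaluate each row (bits = a,b,c,d,e, MSB first):
  row 0 [00000]: (((0 IMPLIES 0) OR 0) OR ((0 IMPLIES NOT 0) OR (0 XOR 0))) -> 1
  row 1 [00001]: (((0 IMPLIES 0) OR 0) OR ((0 IMPLIES NOT 0) OR (0 XOR 0))) -> 1
  row 2 [00010]: (((0 IMPLIES 1) OR 0) OR ((1 IMPLIES NOT 0) OR (0 XOR 1))) -> 1
  row 3 [00011]: (((0 IMPLIES 1) OR 0) OR ((1 IMPLIES NOT 0) OR (0 XOR 1))) -> 1
  row 4 [00100]: (((0 IMPLIES 0) OR 0) OR ((0 IMPLIES NOT 1) OR (1 XOR 0))) -> 1
  row 5 [00101]: (((0 IMPLIES 0) OR 0) OR ((0 IMPLIES NOT 1) OR (1 XOR 0))) -> 1
  row 6 [00110]: (((0 IMPLIES 1) OR 0) OR ((1 IMPLIES NOT 1) OR (1 XOR 1))) -> 1
  row 7 [00111]: (((0 IMPLIES 1) OR 0) OR ((1 IMPLIES NOT 1) OR (1 XOR 1))) -> 1
  row 8 [01000]: (((0 IMPLIES 0) OR 1) OR ((0 IMPLIES NOT 0) OR (0 XOR 0))) -> 1
  row 9 [01001]: (((0 IMPLIES 0) OR 1) OR ((0 IMPLIES NOT 0) OR (0 XOR 0))) -> 1
  row 10 [01010]: (((0 IMPLIES 1) OR 1) OR ((1 IMPLIES NOT 0) OR (0 XOR 1))) -> 1
  row 11 [01011]: (((0 IMPLIES 1) OR 1) OR ((1 IMPLIES NOT 0) OR (0 XOR 1))) -> 1
  row 12 [01100]: (((0 IMPLIES 0) OR 1) OR ((0 IMPLIES NOT 1) OR (1 XOR 0))) -> 1
  row 13 [01101]: (((0 IMPLIES 0) OR 1) OR ((0 IMPLIES NOT 1) OR (1 XOR 0))) -> 1
  row 14 [01110]: (((0 IMPLIES 1) OR 1) OR ((1 IMPLIES NOT 1) OR (1 XOR 1))) -> 1
  row 15 [01111]: (((0 IMPLIES 1) OR 1) OR ((1 IMPLIES NOT 1) OR (1 XOR 1))) -> 1
  row 16 [10000]: (((1 IMPLIES 0) OR 0) OR ((0 IMPLIES NOT 0) OR (0 XOR 0))) -> 1
  row 17 [10001]: (((1 IMPLIES 0) OR 0) OR ((0 IMPLIES NOT 0) OR (0 XOR 0))) -> 1
  row 18 [10010]: (((1 IMPLIES 1) OR 0) OR ((1 IMPLIES NOT 0) OR (0 XOR 1))) -> 1
  row 19 [10011]: (((1 IMPLIES 1) OR 0) OR ((1 IMPLIES NOT 0) OR (0 XOR 1))) -> 1
  row 20 [10100]: (((1 IMPLIES 0) OR 0) OR ((0 IMPLIES NOT 1) OR (1 XOR 0))) -> 1
  row 21 [10101]: (((1 IMPLIES 0) OR 0) OR ((0 IMPLIES NOT 1) OR (1 XOR 0))) -> 1
  row 22 [10110]: (((1 IMPLIES 1) OR 0) OR ((1 IMPLIES NOT 1) OR (1 XOR 1))) -> 1
  row 23 [10111]: (((1 IMPLIES 1) OR 0) OR ((1 IMPLIES NOT 1) OR (1 XOR 1))) -> 1
  row 24 [11000]: (((1 IMPLIES 0) OR 1) OR ((0 IMPLIES NOT 0) OR (0 XOR 0))) -> 1
  row 25 [11001]: (((1 IMPLIES 0) OR 1) OR ((0 IMPLIES NOT 0) OR (0 XOR 0))) -> 1
  row 26 [11010]: (((1 IMPLIES 1) OR 1) OR ((1 IMPLIES NOT 0) OR (0 XOR 1))) -> 1
  row 27 [11011]: (((1 IMPLIES 1) OR 1) OR ((1 IMPLIES NOT 0) OR (0 XOR 1))) -> 1
  row 28 [11100]: (((1 IMPLIES 0) OR 1) OR ((0 IMPLIES NOT 1) OR (1 XOR 0))) -> 1
  row 29 [11101]: (((1 IMPLIES 0) OR 1) OR ((0 IMPLIES NOT 1) OR (1 XOR 0))) -> 1
  row 30 [11110]: (((1 IMPLIES 1) OR 1) OR ((1 IMPLIES NOT 1) OR (1 XOR 1))) -> 1
  row 31 [11111]: (((1 IMPLIES 1) OR 1) OR ((1 IMPLIES NOT 1) OR (1 XOR 1))) -> 1
Full result column, 4 rows per line (a,b,c fixed per line; d,e runs 00..11 left to right):
  rows 0-3 [a,b,c=000]: 1111  = hex F
  rows 4-7 [a,b,c=001]: 1111  = hex F
  rows 8-11 [a,b,c=010]: 1111  = hex F
  rows 12-15 [a,b,c=011]: 1111  = hex F
  rows 16-19 [a,b,c=100]: 1111  = hex F
  rows 20-23 [a,b,c=101]: 1111  = hex F
  rows 24-27 [a,b,c=110]: 1111  = hex F
  rows 28-31 [a,b,c=111]: 1111  = hex F
Output column (row 0 .. row 31) = 11111111111111111111111111111111
Output column grouped in 4s = 1111 1111 1111 1111 1111 1111 1111 1111 = 0xFFFFFFFF
Convert to decimal digit by digit (value = value*16 + digit):
  F -> 15
  15*16 + 15 (F) = 255
  255*16 + 15 (F) = 4095
  4095*16 + 15 (F) = 65535
  65535*16 + 15 (F) = 1048575
  1048575*16 + 15 (F) = 16777215
  16777215*16 + 15 (F) = 268435455
  268435455*16 + 15 (F) = 4294967295
Decimal = 4294967295

4294967295


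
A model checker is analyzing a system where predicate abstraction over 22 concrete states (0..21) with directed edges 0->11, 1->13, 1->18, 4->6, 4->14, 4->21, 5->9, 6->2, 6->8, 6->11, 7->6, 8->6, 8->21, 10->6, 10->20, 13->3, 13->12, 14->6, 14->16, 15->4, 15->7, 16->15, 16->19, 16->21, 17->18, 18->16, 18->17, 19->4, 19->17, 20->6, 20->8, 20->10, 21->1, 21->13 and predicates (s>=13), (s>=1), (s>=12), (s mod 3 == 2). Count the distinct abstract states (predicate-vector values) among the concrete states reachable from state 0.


BFS from 0:
Concrete reachable: {0, 11}
Abstract via predicates (s>=13), (s>=1), (s>=12), (s mod 3 == 2):
  (0,0,0,0) <- {0}
  (0,1,0,1) <- {11}
Distinct abstract states = 2

2


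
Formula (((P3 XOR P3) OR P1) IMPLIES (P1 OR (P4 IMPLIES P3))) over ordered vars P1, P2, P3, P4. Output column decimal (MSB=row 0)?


Formula: (((P3 XOR P3) OR P1) IMPLIES (P1 OR (P4 IMPLIES P3))) over P1, P2, P3, P4 (16 rows)
Evaluate each row (bits = P1,P2,P3,P4, MSB first):
  row 0 [0000]: (((0 XOR 0) OR 0) IMPLIES (0 OR (0 IMPLIES 0))) -> 1
  row 1 [0001]: (((0 XOR 0) OR 0) IMPLIES (0 OR (1 IMPLIES 0))) -> 1
  row 2 [0010]: (((1 XOR 1) OR 0) IMPLIES (0 OR (0 IMPLIES 1))) -> 1
  row 3 [0011]: (((1 XOR 1) OR 0) IMPLIES (0 OR (1 IMPLIES 1))) -> 1
  row 4 [0100]: (((0 XOR 0) OR 0) IMPLIES (0 OR (0 IMPLIES 0))) -> 1
  row 5 [0101]: (((0 XOR 0) OR 0) IMPLIES (0 OR (1 IMPLIES 0))) -> 1
  row 6 [0110]: (((1 XOR 1) OR 0) IMPLIES (0 OR (0 IMPLIES 1))) -> 1
  row 7 [0111]: (((1 XOR 1) OR 0) IMPLIES (0 OR (1 IMPLIES 1))) -> 1
  row 8 [1000]: (((0 XOR 0) OR 1) IMPLIES (1 OR (0 IMPLIES 0))) -> 1
  row 9 [1001]: (((0 XOR 0) OR 1) IMPLIES (1 OR (1 IMPLIES 0))) -> 1
  row 10 [1010]: (((1 XOR 1) OR 1) IMPLIES (1 OR (0 IMPLIES 1))) -> 1
  row 11 [1011]: (((1 XOR 1) OR 1) IMPLIES (1 OR (1 IMPLIES 1))) -> 1
  row 12 [1100]: (((0 XOR 0) OR 1) IMPLIES (1 OR (0 IMPLIES 0))) -> 1
  row 13 [1101]: (((0 XOR 0) OR 1) IMPLIES (1 OR (1 IMPLIES 0))) -> 1
  row 14 [1110]: (((1 XOR 1) OR 1) IMPLIES (1 OR (0 IMPLIES 1))) -> 1
  row 15 [1111]: (((1 XOR 1) OR 1) IMPLIES (1 OR (1 IMPLIES 1))) -> 1
Full result column, 4 rows per line (P1,P2 fixed per line; P3,P4 runs 00..11 left to right):
  rows 0-3 [P1,P2=00]: 1111  = hex F
  rows 4-7 [P1,P2=01]: 1111  = hex F
  rows 8-11 [P1,P2=10]: 1111  = hex F
  rows 12-15 [P1,P2=11]: 1111  = hex F
Output column (row 0 .. row 15) = 1111111111111111
Output column grouped in 4s = 1111 1111 1111 1111 = 0xFFFF
Convert to decimal digit by digit (value = value*16 + digit):
  F -> 15
  15*16 + 15 (F) = 255
  255*16 + 15 (F) = 4095
  4095*16 + 15 (F) = 65535
Decimal = 65535

65535


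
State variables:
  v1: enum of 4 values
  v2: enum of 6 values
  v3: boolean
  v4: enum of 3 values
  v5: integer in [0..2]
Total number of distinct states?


State space = product of domain sizes of all variables.
Domain sizes:
  v1 (enum of 4 values): 4
  v2 (enum of 6 values): 6
  v3 (boolean): 2
  v4 (enum of 3 values): 3
  v5 (integer in [0..2]): 3
Product = 4 * 6 * 2 * 3 * 3 = 432

432


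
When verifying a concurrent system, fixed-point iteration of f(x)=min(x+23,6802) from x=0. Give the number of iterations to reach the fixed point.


Step 1: x=0, cap=6802, increment=23
Step 2: x grows by 23 each step until capped at 6802; fixed point is x=6802
Step 3: iterations = ceil(6802/23) = 296

296


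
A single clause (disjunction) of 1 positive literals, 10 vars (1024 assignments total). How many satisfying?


Step 1: Total=2^10=1024
Step 2: Unsat when all 1 false: 2^9=512
Step 3: Sat=1024-512=512

512


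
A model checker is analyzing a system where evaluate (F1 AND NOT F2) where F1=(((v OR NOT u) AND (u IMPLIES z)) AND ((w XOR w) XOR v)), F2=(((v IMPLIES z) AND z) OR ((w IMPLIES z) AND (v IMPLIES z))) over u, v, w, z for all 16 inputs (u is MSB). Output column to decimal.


F1 = (((v OR NOT u) AND (u IMPLIES z)) AND ((w XOR w) XOR v))
F2 = (((v IMPLIES z) AND z) OR ((w IMPLIES z) AND (v IMPLIES z)))
Counterexample to F1=>F2 is where F1=1 and F2=0.
Evaluate each row (bits = u,v,w,z, MSB first):
  row 0 [0000]: F1=0 F2=1 -> F1&~F2 -> 0
  row 1 [0001]: F1=0 F2=1 -> F1&~F2 -> 0
  row 2 [0010]: F1=0 F2=0 -> F1&~F2 -> 0
  row 3 [0011]: F1=0 F2=1 -> F1&~F2 -> 0
  row 4 [0100]: F1=1 F2=0 -> F1&~F2 -> 1
  row 5 [0101]: F1=1 F2=1 -> F1&~F2 -> 0
  row 6 [0110]: F1=1 F2=0 -> F1&~F2 -> 1
  row 7 [0111]: F1=1 F2=1 -> F1&~F2 -> 0
  row 8 [1000]: F1=0 F2=1 -> F1&~F2 -> 0
  row 9 [1001]: F1=0 F2=1 -> F1&~F2 -> 0
  row 10 [1010]: F1=0 F2=0 -> F1&~F2 -> 0
  row 11 [1011]: F1=0 F2=1 -> F1&~F2 -> 0
  row 12 [1100]: F1=0 F2=0 -> F1&~F2 -> 0
  row 13 [1101]: F1=1 F2=1 -> F1&~F2 -> 0
  row 14 [1110]: F1=0 F2=0 -> F1&~F2 -> 0
  row 15 [1111]: F1=1 F2=1 -> F1&~F2 -> 0
Full result column, 4 rows per line (u,v fixed per line; w,z runs 00..11 left to right):
  rows 0-3 [u,v=00]: 0000  = hex 0
  rows 4-7 [u,v=01]: 1010  = hex A
  rows 8-11 [u,v=10]: 0000  = hex 0
  rows 12-15 [u,v=11]: 0000  = hex 0
Counterexample vector (row 0 .. row 15) = 0000101000000000
Output column grouped in 4s = 0000 1010 0000 0000 = 0x0A00
Convert to decimal digit by digit (value = value*16 + digit):
  0 -> 0
  0*16 + 10 (A) = 10
  10*16 + 0 = 160
  160*16 + 0 = 2560
Decimal = 2560

2560


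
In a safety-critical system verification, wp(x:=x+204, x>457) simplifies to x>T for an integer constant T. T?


Formula: wp(x:=E, P) = P[E/x] (substitute E for x in postcondition)
Step 1: Postcondition: x>457
Step 2: Substitute x+204 for x: x+204>457
Step 3: Solve for x: x > 457-204 = 253

253


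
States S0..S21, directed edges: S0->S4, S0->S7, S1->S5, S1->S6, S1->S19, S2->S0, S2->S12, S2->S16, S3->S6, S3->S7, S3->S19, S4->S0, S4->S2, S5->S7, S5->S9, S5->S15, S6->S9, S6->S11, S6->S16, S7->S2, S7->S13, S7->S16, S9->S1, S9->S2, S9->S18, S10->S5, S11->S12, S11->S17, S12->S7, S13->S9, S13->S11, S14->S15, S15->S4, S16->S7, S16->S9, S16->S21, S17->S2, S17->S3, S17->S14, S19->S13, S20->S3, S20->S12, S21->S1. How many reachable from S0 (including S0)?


BFS from S0:
  layer 0: {S0}
  layer 1: {S4, S7}
  layer 2: {S2, S13, S16}
  layer 3: {S9, S11, S12, S21}
  layer 4: {S1, S17, S18}
  layer 5: {S3, S5, S6, S14, S19}
  layer 6: {S15}
Reachable set: {S0, S1, S2, S3, S4, S5, S6, S7, S9, S11, S12, S13, S14, S15, S16, S17, S18, S19, S21}
Count = 19

19


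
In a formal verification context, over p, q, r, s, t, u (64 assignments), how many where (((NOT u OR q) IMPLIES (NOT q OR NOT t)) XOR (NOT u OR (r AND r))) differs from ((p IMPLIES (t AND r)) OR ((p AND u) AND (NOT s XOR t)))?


F1 = (((NOT u OR q) IMPLIES (NOT q OR NOT t)) XOR (NOT u OR (r AND r)))
F2 = ((p IMPLIES (t AND r)) OR ((p AND u) AND (NOT s XOR t)))
Evaluate both on each of 64 rows (bits = p,q,r,s,t,u):
  row 0 [000000]: F1=0 F2=1 (differ) -> 1
  row 1 [000001]: F1=1 F2=1 -> 0
  row 2 [000010]: F1=0 F2=1 (differ) -> 1
  row 3 [000011]: F1=1 F2=1 -> 0
  row 4 [000100]: F1=0 F2=1 (differ) -> 1
  (every remaining row is evaluated the same way; all 64 results are listed next)
Full result column, 8 rows per line (p,q,r fixed per line; s,t,u runs 000..111 left to right):
  rows 0-7 [p,q,r=000]: 10101010  (ones: 4)
  rows 8-15 [p,q,r=001]: 11111111  (ones: 8)
  rows 16-23 [p,q,r=010]: 10011001  (ones: 4)
  rows 24-31 [p,q,r=011]: 11001100  (ones: 4)
  rows 32-39 [p,q,r=100]: 00010100  (ones: 2)
  rows 40-47 [p,q,r=101]: 01110011  (ones: 5)
  rows 48-55 [p,q,r=110]: 00100111  (ones: 4)
  rows 56-63 [p,q,r=111]: 01000000  (ones: 1)
Disagreements = 4+8+4+4+2+5+4+1 = 32

32


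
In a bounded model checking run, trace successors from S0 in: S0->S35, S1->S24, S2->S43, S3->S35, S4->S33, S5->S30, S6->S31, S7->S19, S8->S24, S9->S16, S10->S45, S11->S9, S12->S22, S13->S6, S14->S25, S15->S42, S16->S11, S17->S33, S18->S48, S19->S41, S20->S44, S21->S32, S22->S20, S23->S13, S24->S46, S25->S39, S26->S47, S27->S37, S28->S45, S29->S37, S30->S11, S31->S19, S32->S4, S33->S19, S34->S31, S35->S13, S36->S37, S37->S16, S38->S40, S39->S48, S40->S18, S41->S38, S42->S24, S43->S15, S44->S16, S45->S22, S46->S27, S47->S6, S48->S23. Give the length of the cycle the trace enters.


Trace from S0 until a state repeats:
  S0 -> S35 -> S13 -> S6 -> S31 -> S19 -> S41 -> S38 -> S40 -> S18 -> S48 -> S23 -> S13
S13 first seen at step 2, revisited at step 12.
Cycle length = 12 - 2 = 10

10


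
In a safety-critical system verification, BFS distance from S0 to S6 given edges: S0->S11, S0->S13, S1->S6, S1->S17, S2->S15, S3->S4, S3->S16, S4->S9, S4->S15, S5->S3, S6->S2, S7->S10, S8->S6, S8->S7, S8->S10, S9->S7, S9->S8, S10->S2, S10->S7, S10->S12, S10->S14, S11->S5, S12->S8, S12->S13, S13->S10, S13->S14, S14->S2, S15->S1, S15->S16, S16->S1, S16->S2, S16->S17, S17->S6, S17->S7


BFS layer-by-layer from S0:
  dist 0: {S0}
  dist 1: {S11, S13}
  dist 2: {S5, S10, S14}
  dist 3: {S2, S3, S7, S12}
  dist 4: {S4, S8, S15, S16}
  dist 5: {S1, S6, S9, S17}
  -> S6 reached at distance 5
Shortest path length = 5

5


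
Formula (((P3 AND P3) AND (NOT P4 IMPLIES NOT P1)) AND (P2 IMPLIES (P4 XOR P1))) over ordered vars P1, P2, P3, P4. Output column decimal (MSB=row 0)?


Formula: (((P3 AND P3) AND (NOT P4 IMPLIES NOT P1)) AND (P2 IMPLIES (P4 XOR P1))) over P1, P2, P3, P4 (16 rows)
Evaluate each row (bits = P1,P2,P3,P4, MSB first):
  row 0 [0000]: (((0 AND 0) AND (NOT 0 IMPLIES NOT 0)) AND (0 IMPLIES (0 XOR 0))) -> 0
  row 1 [0001]: (((0 AND 0) AND (NOT 1 IMPLIES NOT 0)) AND (0 IMPLIES (1 XOR 0))) -> 0
  row 2 [0010]: (((1 AND 1) AND (NOT 0 IMPLIES NOT 0)) AND (0 IMPLIES (0 XOR 0))) -> 1
  row 3 [0011]: (((1 AND 1) AND (NOT 1 IMPLIES NOT 0)) AND (0 IMPLIES (1 XOR 0))) -> 1
  row 4 [0100]: (((0 AND 0) AND (NOT 0 IMPLIES NOT 0)) AND (1 IMPLIES (0 XOR 0))) -> 0
  row 5 [0101]: (((0 AND 0) AND (NOT 1 IMPLIES NOT 0)) AND (1 IMPLIES (1 XOR 0))) -> 0
  row 6 [0110]: (((1 AND 1) AND (NOT 0 IMPLIES NOT 0)) AND (1 IMPLIES (0 XOR 0))) -> 0
  row 7 [0111]: (((1 AND 1) AND (NOT 1 IMPLIES NOT 0)) AND (1 IMPLIES (1 XOR 0))) -> 1
  row 8 [1000]: (((0 AND 0) AND (NOT 0 IMPLIES NOT 1)) AND (0 IMPLIES (0 XOR 1))) -> 0
  row 9 [1001]: (((0 AND 0) AND (NOT 1 IMPLIES NOT 1)) AND (0 IMPLIES (1 XOR 1))) -> 0
  row 10 [1010]: (((1 AND 1) AND (NOT 0 IMPLIES NOT 1)) AND (0 IMPLIES (0 XOR 1))) -> 0
  row 11 [1011]: (((1 AND 1) AND (NOT 1 IMPLIES NOT 1)) AND (0 IMPLIES (1 XOR 1))) -> 1
  row 12 [1100]: (((0 AND 0) AND (NOT 0 IMPLIES NOT 1)) AND (1 IMPLIES (0 XOR 1))) -> 0
  row 13 [1101]: (((0 AND 0) AND (NOT 1 IMPLIES NOT 1)) AND (1 IMPLIES (1 XOR 1))) -> 0
  row 14 [1110]: (((1 AND 1) AND (NOT 0 IMPLIES NOT 1)) AND (1 IMPLIES (0 XOR 1))) -> 0
  row 15 [1111]: (((1 AND 1) AND (NOT 1 IMPLIES NOT 1)) AND (1 IMPLIES (1 XOR 1))) -> 0
Full result column, 4 rows per line (P1,P2 fixed per line; P3,P4 runs 00..11 left to right):
  rows 0-3 [P1,P2=00]: 0011  = hex 3
  rows 4-7 [P1,P2=01]: 0001  = hex 1
  rows 8-11 [P1,P2=10]: 0001  = hex 1
  rows 12-15 [P1,P2=11]: 0000  = hex 0
Output column (row 0 .. row 15) = 0011000100010000
Output column grouped in 4s = 0011 0001 0001 0000 = 0x3110
Convert to decimal digit by digit (value = value*16 + digit):
  3 -> 3
  3*16 + 1 = 49
  49*16 + 1 = 785
  785*16 + 0 = 12560
Decimal = 12560

12560


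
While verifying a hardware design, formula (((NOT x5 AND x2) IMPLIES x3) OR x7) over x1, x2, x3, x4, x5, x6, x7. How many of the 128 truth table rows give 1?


Formula: (((NOT x5 AND x2) IMPLIES x3) OR x7) over 7 vars (128 rows)
Evaluate each row (x1, x2, x3, x4, x5, x6, x7 as bits, MSB first):
  row 0 [0000000]: (((NOT 0 AND 0) IMPLIES 0) OR 0) -> 1
  row 1 [0000001]: (((NOT 0 AND 0) IMPLIES 0) OR 1) -> 1
  row 2 [0000010]: (((NOT 0 AND 0) IMPLIES 0) OR 0) -> 1
  row 3 [0000011]: (((NOT 0 AND 0) IMPLIES 0) OR 1) -> 1
  row 4 [0000100]: (((NOT 1 AND 0) IMPLIES 0) OR 0) -> 1
  (every remaining row is evaluated the same way; all 128 results are listed next)
Full result column, 8 rows per line (x1,x2,x3,x4 fixed per line; x5,x6,x7 runs 000..111 left to right):
  rows 0-7 [x1,x2,x3,x4=0000]: 11111111  (ones: 8)
  rows 8-15 [x1,x2,x3,x4=0001]: 11111111  (ones: 8)
  rows 16-23 [x1,x2,x3,x4=0010]: 11111111  (ones: 8)
  rows 24-31 [x1,x2,x3,x4=0011]: 11111111  (ones: 8)
  rows 32-39 [x1,x2,x3,x4=0100]: 01011111  (ones: 6)
  rows 40-47 [x1,x2,x3,x4=0101]: 01011111  (ones: 6)
  rows 48-55 [x1,x2,x3,x4=0110]: 11111111  (ones: 8)
  rows 56-63 [x1,x2,x3,x4=0111]: 11111111  (ones: 8)
  rows 64-71 [x1,x2,x3,x4=1000]: 11111111  (ones: 8)
  rows 72-79 [x1,x2,x3,x4=1001]: 11111111  (ones: 8)
  rows 80-87 [x1,x2,x3,x4=1010]: 11111111  (ones: 8)
  rows 88-95 [x1,x2,x3,x4=1011]: 11111111  (ones: 8)
  rows 96-103 [x1,x2,x3,x4=1100]: 01011111  (ones: 6)
  rows 104-111 [x1,x2,x3,x4=1101]: 01011111  (ones: 6)
  rows 112-119 [x1,x2,x3,x4=1110]: 11111111  (ones: 8)
  rows 120-127 [x1,x2,x3,x4=1111]: 11111111  (ones: 8)
Count of 1-rows = 8+8+8+8+6+6+8+8+8+8+8+8+6+6+8+8 = 120

120


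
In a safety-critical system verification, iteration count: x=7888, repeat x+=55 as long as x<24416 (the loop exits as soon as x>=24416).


Step 1: x goes from 7888 toward 24416 by 55; the body runs while x<24416, so iterations = ceil((bound-start)/step)
Step 2: Distance=16528
Step 3: ceil(16528/55)=301

301


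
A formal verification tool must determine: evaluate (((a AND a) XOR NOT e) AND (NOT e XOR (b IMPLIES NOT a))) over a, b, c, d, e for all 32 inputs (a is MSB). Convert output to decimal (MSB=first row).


Formula: (((a AND a) XOR NOT e) AND (NOT e XOR (b IMPLIES NOT a))) over a, b, c, d, e (32 rows)
Evaluate each row (bits = a,b,c,d,e, MSB first):
  row 0 [00000]: (((0 AND 0) XOR NOT 0) AND (NOT 0 XOR (0 IMPLIES NOT 0))) -> 0
  row 1 [00001]: (((0 AND 0) XOR NOT 1) AND (NOT 1 XOR (0 IMPLIES NOT 0))) -> 0
  row 2 [00010]: (((0 AND 0) XOR NOT 0) AND (NOT 0 XOR (0 IMPLIES NOT 0))) -> 0
  row 3 [00011]: (((0 AND 0) XOR NOT 1) AND (NOT 1 XOR (0 IMPLIES NOT 0))) -> 0
  row 4 [00100]: (((0 AND 0) XOR NOT 0) AND (NOT 0 XOR (0 IMPLIES NOT 0))) -> 0
  row 5 [00101]: (((0 AND 0) XOR NOT 1) AND (NOT 1 XOR (0 IMPLIES NOT 0))) -> 0
  row 6 [00110]: (((0 AND 0) XOR NOT 0) AND (NOT 0 XOR (0 IMPLIES NOT 0))) -> 0
  row 7 [00111]: (((0 AND 0) XOR NOT 1) AND (NOT 1 XOR (0 IMPLIES NOT 0))) -> 0
  row 8 [01000]: (((0 AND 0) XOR NOT 0) AND (NOT 0 XOR (1 IMPLIES NOT 0))) -> 0
  row 9 [01001]: (((0 AND 0) XOR NOT 1) AND (NOT 1 XOR (1 IMPLIES NOT 0))) -> 0
  row 10 [01010]: (((0 AND 0) XOR NOT 0) AND (NOT 0 XOR (1 IMPLIES NOT 0))) -> 0
  row 11 [01011]: (((0 AND 0) XOR NOT 1) AND (NOT 1 XOR (1 IMPLIES NOT 0))) -> 0
  row 12 [01100]: (((0 AND 0) XOR NOT 0) AND (NOT 0 XOR (1 IMPLIES NOT 0))) -> 0
  row 13 [01101]: (((0 AND 0) XOR NOT 1) AND (NOT 1 XOR (1 IMPLIES NOT 0))) -> 0
  row 14 [01110]: (((0 AND 0) XOR NOT 0) AND (NOT 0 XOR (1 IMPLIES NOT 0))) -> 0
  row 15 [01111]: (((0 AND 0) XOR NOT 1) AND (NOT 1 XOR (1 IMPLIES NOT 0))) -> 0
  row 16 [10000]: (((1 AND 1) XOR NOT 0) AND (NOT 0 XOR (0 IMPLIES NOT 1))) -> 0
  row 17 [10001]: (((1 AND 1) XOR NOT 1) AND (NOT 1 XOR (0 IMPLIES NOT 1))) -> 1
  row 18 [10010]: (((1 AND 1) XOR NOT 0) AND (NOT 0 XOR (0 IMPLIES NOT 1))) -> 0
  row 19 [10011]: (((1 AND 1) XOR NOT 1) AND (NOT 1 XOR (0 IMPLIES NOT 1))) -> 1
  row 20 [10100]: (((1 AND 1) XOR NOT 0) AND (NOT 0 XOR (0 IMPLIES NOT 1))) -> 0
  row 21 [10101]: (((1 AND 1) XOR NOT 1) AND (NOT 1 XOR (0 IMPLIES NOT 1))) -> 1
  row 22 [10110]: (((1 AND 1) XOR NOT 0) AND (NOT 0 XOR (0 IMPLIES NOT 1))) -> 0
  row 23 [10111]: (((1 AND 1) XOR NOT 1) AND (NOT 1 XOR (0 IMPLIES NOT 1))) -> 1
  row 24 [11000]: (((1 AND 1) XOR NOT 0) AND (NOT 0 XOR (1 IMPLIES NOT 1))) -> 0
  row 25 [11001]: (((1 AND 1) XOR NOT 1) AND (NOT 1 XOR (1 IMPLIES NOT 1))) -> 0
  row 26 [11010]: (((1 AND 1) XOR NOT 0) AND (NOT 0 XOR (1 IMPLIES NOT 1))) -> 0
  row 27 [11011]: (((1 AND 1) XOR NOT 1) AND (NOT 1 XOR (1 IMPLIES NOT 1))) -> 0
  row 28 [11100]: (((1 AND 1) XOR NOT 0) AND (NOT 0 XOR (1 IMPLIES NOT 1))) -> 0
  row 29 [11101]: (((1 AND 1) XOR NOT 1) AND (NOT 1 XOR (1 IMPLIES NOT 1))) -> 0
  row 30 [11110]: (((1 AND 1) XOR NOT 0) AND (NOT 0 XOR (1 IMPLIES NOT 1))) -> 0
  row 31 [11111]: (((1 AND 1) XOR NOT 1) AND (NOT 1 XOR (1 IMPLIES NOT 1))) -> 0
Full result column, 4 rows per line (a,b,c fixed per line; d,e runs 00..11 left to right):
  rows 0-3 [a,b,c=000]: 0000  = hex 0
  rows 4-7 [a,b,c=001]: 0000  = hex 0
  rows 8-11 [a,b,c=010]: 0000  = hex 0
  rows 12-15 [a,b,c=011]: 0000  = hex 0
  rows 16-19 [a,b,c=100]: 0101  = hex 5
  rows 20-23 [a,b,c=101]: 0101  = hex 5
  rows 24-27 [a,b,c=110]: 0000  = hex 0
  rows 28-31 [a,b,c=111]: 0000  = hex 0
Output column (row 0 .. row 31) = 00000000000000000101010100000000
Output column grouped in 4s = 0000 0000 0000 0000 0101 0101 0000 0000 = 0x00005500
Convert to decimal digit by digit (value = value*16 + digit):
  0 -> 0
  0*16 + 0 = 0
  0*16 + 0 = 0
  0*16 + 0 = 0
  0*16 + 5 = 5
  5*16 + 5 = 85
  85*16 + 0 = 1360
  1360*16 + 0 = 21760
Decimal = 21760

21760


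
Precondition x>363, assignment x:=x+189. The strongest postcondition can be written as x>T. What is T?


Formula: sp(P, x:=E) = exists old_x. (x = E[old_x/x]) AND P[old_x/x] (old_x is the value of x before the assignment; eliminate old_x by solving x = E[old_x/x] for old_x)
Step 1: Precondition P: x>363, i.e. old_x > 363
Step 2: Assignment gives x = old_x + 189, so old_x = x - 189
Step 3: Substitute into P: x - 189 > 363
Step 4: Simplify: x > 363+189 = 552

552


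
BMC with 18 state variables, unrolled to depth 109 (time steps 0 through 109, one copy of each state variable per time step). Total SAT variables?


BMC unrolls to depth k, creating one copy of each state var for steps 0..k.
Step count = 109 + 1 = 110 (steps 0 through 109)
Vars per step = 18
Total = 18 * 110 = 1980

1980


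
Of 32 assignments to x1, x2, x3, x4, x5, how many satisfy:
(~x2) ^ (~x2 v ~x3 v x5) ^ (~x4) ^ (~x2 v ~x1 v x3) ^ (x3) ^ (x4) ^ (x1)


CNF with 7 clauses over 5 vars (32 assignments).
An assignment satisfies CNF iff every clause has >=1 true literal.
Check each row (bits = x1,x2,x3,x4,x5; clause T/F shown):
  row 0 [00000]: clauses=TTTTFFF -> 0
  row 1 [00001]: clauses=TTTTFFF -> 0
  row 2 [00010]: clauses=TTFTFTF -> 0
  row 3 [00011]: clauses=TTFTFTF -> 0
  row 4 [00100]: clauses=TTTTTFF -> 0
  row 5 [00101]: clauses=TTTTTFF -> 0
  row 6 [00110]: clauses=TTFTTTF -> 0
  row 7 [00111]: clauses=TTFTTTF -> 0
  row 8 [01000]: clauses=FTTTFFF -> 0
  row 9 [01001]: clauses=FTTTFFF -> 0
  row 10 [01010]: clauses=FTFTFTF -> 0
  row 11 [01011]: clauses=FTFTFTF -> 0
  row 12 [01100]: clauses=FFTTTFF -> 0
  row 13 [01101]: clauses=FTTTTFF -> 0
  row 14 [01110]: clauses=FFFTTTF -> 0
  row 15 [01111]: clauses=FTFTTTF -> 0
  row 16 [10000]: clauses=TTTTFFT -> 0
  row 17 [10001]: clauses=TTTTFFT -> 0
  row 18 [10010]: clauses=TTFTFTT -> 0
  row 19 [10011]: clauses=TTFTFTT -> 0
  row 20 [10100]: clauses=TTTTTFT -> 0
  row 21 [10101]: clauses=TTTTTFT -> 0
  row 22 [10110]: clauses=TTFTTTT -> 0
  row 23 [10111]: clauses=TTFTTTT -> 0
  row 24 [11000]: clauses=FTTFFFT -> 0
  row 25 [11001]: clauses=FTTFFFT -> 0
  row 26 [11010]: clauses=FTFFFTT -> 0
  row 27 [11011]: clauses=FTFFFTT -> 0
  row 28 [11100]: clauses=FFTTTFT -> 0
  row 29 [11101]: clauses=FTTTTFT -> 0
  row 30 [11110]: clauses=FFFTTTT -> 0
  row 31 [11111]: clauses=FTFTTTT -> 0
Full result column, 8 rows per line (x1,x2 fixed per line; x3,x4,x5 runs 000..111 left to right):
  rows 0-7 [x1,x2=00]: 00000000  (ones: 0)
  rows 8-15 [x1,x2=01]: 00000000  (ones: 0)
  rows 16-23 [x1,x2=10]: 00000000  (ones: 0)
  rows 24-31 [x1,x2=11]: 00000000  (ones: 0)
Satisfying assignments = 0+0+0+0 = 0

0


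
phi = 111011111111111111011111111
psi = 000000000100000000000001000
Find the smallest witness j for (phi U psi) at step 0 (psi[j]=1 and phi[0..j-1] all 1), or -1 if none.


(phi U psi) at 0: need smallest j with psi[j]=1 and phi[i]=1 for all i in [0,j).
Scan from step 0:
  step 0: phi=1, psi=0 -> continue
  step 1: phi=1, psi=0 -> continue
  step 2: phi=1, psi=0 -> continue
  step 3: phi=0 -> phi-prefix broken from here
  step 9: psi=1 but phi already failed -> not a witness
  step 23: psi=1 but phi already failed -> not a witness
  end of trace: no witness -> -1
Witness step = -1

-1


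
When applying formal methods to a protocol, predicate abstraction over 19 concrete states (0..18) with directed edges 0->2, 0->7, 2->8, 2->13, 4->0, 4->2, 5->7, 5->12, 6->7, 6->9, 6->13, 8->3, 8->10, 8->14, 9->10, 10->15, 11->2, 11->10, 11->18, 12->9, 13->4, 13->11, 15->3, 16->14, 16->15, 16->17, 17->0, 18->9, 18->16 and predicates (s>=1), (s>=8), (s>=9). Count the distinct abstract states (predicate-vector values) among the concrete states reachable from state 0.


BFS from 0:
Concrete reachable: {0, 2, 3, 4, 7, 8, 9, 10, 11, 13, 14, 15, 16, 17, 18}
Abstract via predicates (s>=1), (s>=8), (s>=9):
  (0,0,0) <- {0}
  (1,0,0) <- {2, 3, 4, 7}
  (1,1,0) <- {8}
  (1,1,1) <- {9, 10, 11, 13, 14, 15, 16, 17, 18}
Distinct abstract states = 4

4


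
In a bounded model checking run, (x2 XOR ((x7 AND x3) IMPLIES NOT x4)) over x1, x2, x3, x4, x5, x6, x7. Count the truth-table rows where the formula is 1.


Formula: (x2 XOR ((x7 AND x3) IMPLIES NOT x4)) over 7 vars (128 rows)
Evaluate each row (x1, x2, x3, x4, x5, x6, x7 as bits, MSB first):
  row 0 [0000000]: (0 XOR ((0 AND 0) IMPLIES NOT 0)) -> 1
  row 1 [0000001]: (0 XOR ((1 AND 0) IMPLIES NOT 0)) -> 1
  row 2 [0000010]: (0 XOR ((0 AND 0) IMPLIES NOT 0)) -> 1
  row 3 [0000011]: (0 XOR ((1 AND 0) IMPLIES NOT 0)) -> 1
  row 4 [0000100]: (0 XOR ((0 AND 0) IMPLIES NOT 0)) -> 1
  (every remaining row is evaluated the same way; all 128 results are listed next)
Full result column, 8 rows per line (x1,x2,x3,x4 fixed per line; x5,x6,x7 runs 000..111 left to right):
  rows 0-7 [x1,x2,x3,x4=0000]: 11111111  (ones: 8)
  rows 8-15 [x1,x2,x3,x4=0001]: 11111111  (ones: 8)
  rows 16-23 [x1,x2,x3,x4=0010]: 11111111  (ones: 8)
  rows 24-31 [x1,x2,x3,x4=0011]: 10101010  (ones: 4)
  rows 32-39 [x1,x2,x3,x4=0100]: 00000000  (ones: 0)
  rows 40-47 [x1,x2,x3,x4=0101]: 00000000  (ones: 0)
  rows 48-55 [x1,x2,x3,x4=0110]: 00000000  (ones: 0)
  rows 56-63 [x1,x2,x3,x4=0111]: 01010101  (ones: 4)
  rows 64-71 [x1,x2,x3,x4=1000]: 11111111  (ones: 8)
  rows 72-79 [x1,x2,x3,x4=1001]: 11111111  (ones: 8)
  rows 80-87 [x1,x2,x3,x4=1010]: 11111111  (ones: 8)
  rows 88-95 [x1,x2,x3,x4=1011]: 10101010  (ones: 4)
  rows 96-103 [x1,x2,x3,x4=1100]: 00000000  (ones: 0)
  rows 104-111 [x1,x2,x3,x4=1101]: 00000000  (ones: 0)
  rows 112-119 [x1,x2,x3,x4=1110]: 00000000  (ones: 0)
  rows 120-127 [x1,x2,x3,x4=1111]: 01010101  (ones: 4)
Count of 1-rows = 8+8+8+4+0+0+0+4+8+8+8+4+0+0+0+4 = 64

64


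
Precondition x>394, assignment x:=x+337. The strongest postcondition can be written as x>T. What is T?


Formula: sp(P, x:=E) = exists old_x. (x = E[old_x/x]) AND P[old_x/x] (old_x is the value of x before the assignment; eliminate old_x by solving x = E[old_x/x] for old_x)
Step 1: Precondition P: x>394, i.e. old_x > 394
Step 2: Assignment gives x = old_x + 337, so old_x = x - 337
Step 3: Substitute into P: x - 337 > 394
Step 4: Simplify: x > 394+337 = 731

731


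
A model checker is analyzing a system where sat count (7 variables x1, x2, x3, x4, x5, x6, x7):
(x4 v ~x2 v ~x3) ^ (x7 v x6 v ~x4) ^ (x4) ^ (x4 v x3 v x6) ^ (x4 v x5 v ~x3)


CNF with 5 clauses over 7 vars (128 assignments).
An assignment satisfies CNF iff every clause has >=1 true literal.
Check each row (bits = x1,x2,x3,x4,x5,x6,x7; clause T/F shown):
  row 0 [0000000]: clauses=TTFFT -> 0
  row 1 [0000001]: clauses=TTFFT -> 0
  row 2 [0000010]: clauses=TTFTT -> 0
  row 3 [0000011]: clauses=TTFTT -> 0
  row 4 [0000100]: clauses=TTFFT -> 0
  (every remaining row is evaluated the same way; all 128 results are listed next)
Full result column, 8 rows per line (x1,x2,x3,x4 fixed per line; x5,x6,x7 runs 000..111 left to right):
  rows 0-7 [x1,x2,x3,x4=0000]: 00000000  (ones: 0)
  rows 8-15 [x1,x2,x3,x4=0001]: 01110111  (ones: 6)
  rows 16-23 [x1,x2,x3,x4=0010]: 00000000  (ones: 0)
  rows 24-31 [x1,x2,x3,x4=0011]: 01110111  (ones: 6)
  rows 32-39 [x1,x2,x3,x4=0100]: 00000000  (ones: 0)
  rows 40-47 [x1,x2,x3,x4=0101]: 01110111  (ones: 6)
  rows 48-55 [x1,x2,x3,x4=0110]: 00000000  (ones: 0)
  rows 56-63 [x1,x2,x3,x4=0111]: 01110111  (ones: 6)
  rows 64-71 [x1,x2,x3,x4=1000]: 00000000  (ones: 0)
  rows 72-79 [x1,x2,x3,x4=1001]: 01110111  (ones: 6)
  rows 80-87 [x1,x2,x3,x4=1010]: 00000000  (ones: 0)
  rows 88-95 [x1,x2,x3,x4=1011]: 01110111  (ones: 6)
  rows 96-103 [x1,x2,x3,x4=1100]: 00000000  (ones: 0)
  rows 104-111 [x1,x2,x3,x4=1101]: 01110111  (ones: 6)
  rows 112-119 [x1,x2,x3,x4=1110]: 00000000  (ones: 0)
  rows 120-127 [x1,x2,x3,x4=1111]: 01110111  (ones: 6)
Satisfying assignments = 0+6+0+6+0+6+0+6+0+6+0+6+0+6+0+6 = 48

48


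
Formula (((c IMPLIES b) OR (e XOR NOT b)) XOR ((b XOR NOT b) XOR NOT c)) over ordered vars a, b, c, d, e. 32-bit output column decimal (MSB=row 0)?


Formula: (((c IMPLIES b) OR (e XOR NOT b)) XOR ((b XOR NOT b) XOR NOT c)) over a, b, c, d, e (32 rows)
Evaluate each row (bits = a,b,c,d,e, MSB first):
  row 0 [00000]: (((0 IMPLIES 0) OR (0 XOR NOT 0)) XOR ((0 XOR NOT 0) XOR NOT 0)) -> 1
  row 1 [00001]: (((0 IMPLIES 0) OR (1 XOR NOT 0)) XOR ((0 XOR NOT 0) XOR NOT 0)) -> 1
  row 2 [00010]: (((0 IMPLIES 0) OR (0 XOR NOT 0)) XOR ((0 XOR NOT 0) XOR NOT 0)) -> 1
  row 3 [00011]: (((0 IMPLIES 0) OR (1 XOR NOT 0)) XOR ((0 XOR NOT 0) XOR NOT 0)) -> 1
  row 4 [00100]: (((1 IMPLIES 0) OR (0 XOR NOT 0)) XOR ((0 XOR NOT 0) XOR NOT 1)) -> 0
  row 5 [00101]: (((1 IMPLIES 0) OR (1 XOR NOT 0)) XOR ((0 XOR NOT 0) XOR NOT 1)) -> 1
  row 6 [00110]: (((1 IMPLIES 0) OR (0 XOR NOT 0)) XOR ((0 XOR NOT 0) XOR NOT 1)) -> 0
  row 7 [00111]: (((1 IMPLIES 0) OR (1 XOR NOT 0)) XOR ((0 XOR NOT 0) XOR NOT 1)) -> 1
  row 8 [01000]: (((0 IMPLIES 1) OR (0 XOR NOT 1)) XOR ((1 XOR NOT 1) XOR NOT 0)) -> 1
  row 9 [01001]: (((0 IMPLIES 1) OR (1 XOR NOT 1)) XOR ((1 XOR NOT 1) XOR NOT 0)) -> 1
  row 10 [01010]: (((0 IMPLIES 1) OR (0 XOR NOT 1)) XOR ((1 XOR NOT 1) XOR NOT 0)) -> 1
  row 11 [01011]: (((0 IMPLIES 1) OR (1 XOR NOT 1)) XOR ((1 XOR NOT 1) XOR NOT 0)) -> 1
  row 12 [01100]: (((1 IMPLIES 1) OR (0 XOR NOT 1)) XOR ((1 XOR NOT 1) XOR NOT 1)) -> 0
  row 13 [01101]: (((1 IMPLIES 1) OR (1 XOR NOT 1)) XOR ((1 XOR NOT 1) XOR NOT 1)) -> 0
  row 14 [01110]: (((1 IMPLIES 1) OR (0 XOR NOT 1)) XOR ((1 XOR NOT 1) XOR NOT 1)) -> 0
  row 15 [01111]: (((1 IMPLIES 1) OR (1 XOR NOT 1)) XOR ((1 XOR NOT 1) XOR NOT 1)) -> 0
  row 16 [10000]: (((0 IMPLIES 0) OR (0 XOR NOT 0)) XOR ((0 XOR NOT 0) XOR NOT 0)) -> 1
  row 17 [10001]: (((0 IMPLIES 0) OR (1 XOR NOT 0)) XOR ((0 XOR NOT 0) XOR NOT 0)) -> 1
  row 18 [10010]: (((0 IMPLIES 0) OR (0 XOR NOT 0)) XOR ((0 XOR NOT 0) XOR NOT 0)) -> 1
  row 19 [10011]: (((0 IMPLIES 0) OR (1 XOR NOT 0)) XOR ((0 XOR NOT 0) XOR NOT 0)) -> 1
  row 20 [10100]: (((1 IMPLIES 0) OR (0 XOR NOT 0)) XOR ((0 XOR NOT 0) XOR NOT 1)) -> 0
  row 21 [10101]: (((1 IMPLIES 0) OR (1 XOR NOT 0)) XOR ((0 XOR NOT 0) XOR NOT 1)) -> 1
  row 22 [10110]: (((1 IMPLIES 0) OR (0 XOR NOT 0)) XOR ((0 XOR NOT 0) XOR NOT 1)) -> 0
  row 23 [10111]: (((1 IMPLIES 0) OR (1 XOR NOT 0)) XOR ((0 XOR NOT 0) XOR NOT 1)) -> 1
  row 24 [11000]: (((0 IMPLIES 1) OR (0 XOR NOT 1)) XOR ((1 XOR NOT 1) XOR NOT 0)) -> 1
  row 25 [11001]: (((0 IMPLIES 1) OR (1 XOR NOT 1)) XOR ((1 XOR NOT 1) XOR NOT 0)) -> 1
  row 26 [11010]: (((0 IMPLIES 1) OR (0 XOR NOT 1)) XOR ((1 XOR NOT 1) XOR NOT 0)) -> 1
  row 27 [11011]: (((0 IMPLIES 1) OR (1 XOR NOT 1)) XOR ((1 XOR NOT 1) XOR NOT 0)) -> 1
  row 28 [11100]: (((1 IMPLIES 1) OR (0 XOR NOT 1)) XOR ((1 XOR NOT 1) XOR NOT 1)) -> 0
  row 29 [11101]: (((1 IMPLIES 1) OR (1 XOR NOT 1)) XOR ((1 XOR NOT 1) XOR NOT 1)) -> 0
  row 30 [11110]: (((1 IMPLIES 1) OR (0 XOR NOT 1)) XOR ((1 XOR NOT 1) XOR NOT 1)) -> 0
  row 31 [11111]: (((1 IMPLIES 1) OR (1 XOR NOT 1)) XOR ((1 XOR NOT 1) XOR NOT 1)) -> 0
Full result column, 4 rows per line (a,b,c fixed per line; d,e runs 00..11 left to right):
  rows 0-3 [a,b,c=000]: 1111  = hex F
  rows 4-7 [a,b,c=001]: 0101  = hex 5
  rows 8-11 [a,b,c=010]: 1111  = hex F
  rows 12-15 [a,b,c=011]: 0000  = hex 0
  rows 16-19 [a,b,c=100]: 1111  = hex F
  rows 20-23 [a,b,c=101]: 0101  = hex 5
  rows 24-27 [a,b,c=110]: 1111  = hex F
  rows 28-31 [a,b,c=111]: 0000  = hex 0
Output column (row 0 .. row 31) = 11110101111100001111010111110000
Output column grouped in 4s = 1111 0101 1111 0000 1111 0101 1111 0000 = 0xF5F0F5F0
Convert to decimal digit by digit (value = value*16 + digit):
  F -> 15
  15*16 + 5 = 245
  245*16 + 15 (F) = 3935
  3935*16 + 0 = 62960
  62960*16 + 15 (F) = 1007375
  1007375*16 + 5 = 16118005
  16118005*16 + 15 (F) = 257888095
  257888095*16 + 0 = 4126209520
Decimal = 4126209520

4126209520
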